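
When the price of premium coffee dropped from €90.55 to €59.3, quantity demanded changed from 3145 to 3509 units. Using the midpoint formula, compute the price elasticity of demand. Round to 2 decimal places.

-0.26

%ΔQ = (3509 − 3145)/[(3145 + 3509)/2] = 364/3327 ≈ 0.1094.
%Δp = (59.3 − 90.55)/[(90.55 + 59.3)/2] = -31.25/74.925 ≈ -0.4171.
Arc elasticity E = %ΔQ/%Δp ≈ 0.1094/-0.4171 ≈ -0.26.
|E| < 1: demand is inelastic over this range.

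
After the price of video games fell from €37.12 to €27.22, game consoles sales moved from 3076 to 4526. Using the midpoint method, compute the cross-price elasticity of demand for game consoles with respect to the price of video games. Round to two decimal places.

-1.24

%ΔQ_x = (4526 − 3076)/[(3076+4526)/2] = 1450/3801 ≈ 0.3815.
%ΔP_y = (27.22 − 37.12)/[(37.12+27.22)/2] ≈ -0.3077.
E_xy = 0.3815/-0.3077 ≈ -1.24.
E_xy < 0, so game consoles and video games are complements.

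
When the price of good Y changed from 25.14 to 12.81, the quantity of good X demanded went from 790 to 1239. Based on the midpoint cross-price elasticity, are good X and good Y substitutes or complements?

%ΔQ_x = (1239 − 790)/[(790+1239)/2] = 449/1014.5 ≈ 0.4426.
%ΔP_y = (12.81 − 25.14)/[(25.14+12.81)/2] ≈ -0.6498.
E_xy = 0.4426/-0.6498 ≈ -0.681.
E_xy < 0, so the goods are complements.

complements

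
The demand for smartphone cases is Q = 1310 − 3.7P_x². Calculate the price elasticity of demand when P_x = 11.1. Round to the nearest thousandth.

At P_x = 11.1, Q = 854.123.
dQ/dP_x = −2·3.7·P_x = −82.14.
Point elasticity E = (dQ/dP_x)·(P_x/Q) = -82.14 × 11.1/854.123 ≈ -1.067.
|E| > 1, so demand is elastic at this price.

-1.067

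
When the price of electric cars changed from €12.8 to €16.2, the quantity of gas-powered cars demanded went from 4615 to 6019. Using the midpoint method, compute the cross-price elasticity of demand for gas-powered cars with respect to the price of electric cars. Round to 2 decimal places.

1.13

%ΔQ_x = (6019 − 4615)/[(4615+6019)/2] = 1404/5317 ≈ 0.2641.
%ΔP_y = (16.2 − 12.8)/[(12.8+16.2)/2] ≈ 0.2345.
E_xy = 0.2641/0.2345 ≈ 1.13.
E_xy > 0, so gas-powered cars and electric cars are substitutes.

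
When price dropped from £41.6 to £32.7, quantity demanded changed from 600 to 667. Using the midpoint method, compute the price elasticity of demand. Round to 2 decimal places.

-0.44

%ΔQ = (667 − 600)/[(600 + 667)/2] = 67/633.5 ≈ 0.1058.
%ΔP = (32.7 − 41.6)/[(41.6 + 32.7)/2] = -8.9/37.15 ≈ -0.2396.
Arc elasticity E = %ΔQ/%ΔP ≈ 0.1058/-0.2396 ≈ -0.44.
|E| < 1: demand is inelastic over this range.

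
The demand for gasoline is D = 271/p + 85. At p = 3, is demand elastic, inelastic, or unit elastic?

inelastic

At p = 3, D = 175.3333.
dD/dp = −271/p² = −30.1111.
Point elasticity E = (dD/dp)·(p/D) = -30.1111 × 3/175.3333 ≈ -0.515.
|E| ≈ 0.515 < 1, so demand is inelastic.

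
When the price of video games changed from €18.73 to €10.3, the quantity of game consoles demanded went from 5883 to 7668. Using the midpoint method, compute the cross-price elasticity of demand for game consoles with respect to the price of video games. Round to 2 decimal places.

-0.45

%ΔQ_x = (7668 − 5883)/[(5883+7668)/2] = 1785/6775.5 ≈ 0.2634.
%ΔP_y = (10.3 − 18.73)/[(18.73+10.3)/2] ≈ -0.5808.
E_xy = 0.2634/-0.5808 ≈ -0.45.
E_xy < 0, so game consoles and video games are complements.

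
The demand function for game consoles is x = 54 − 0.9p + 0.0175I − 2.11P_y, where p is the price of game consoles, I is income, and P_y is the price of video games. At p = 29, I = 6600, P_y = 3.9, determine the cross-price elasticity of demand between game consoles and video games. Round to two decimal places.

-0.06

x = 54 − 0.9(29) + 0.0175(6600) − 2.11(3.9) = 54 − 26.1 + 115.5 − 8.229 = 135.171.
∂x/∂P_y = −2.11, so E_xy = -2.11·(3.9/135.171) ≈ -0.06.
E_xy < 0: the goods are complements.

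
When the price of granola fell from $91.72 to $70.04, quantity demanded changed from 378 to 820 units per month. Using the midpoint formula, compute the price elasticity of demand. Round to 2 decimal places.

-2.75

%Δq = (820 − 378)/[(378 + 820)/2] = 442/599 ≈ 0.7379.
%Δp = (70.04 − 91.72)/[(91.72 + 70.04)/2] = -21.68/80.88 ≈ -0.2681.
Arc elasticity E = %Δq/%Δp ≈ 0.7379/-0.2681 ≈ -2.75.
|E| > 1: demand is elastic over this range.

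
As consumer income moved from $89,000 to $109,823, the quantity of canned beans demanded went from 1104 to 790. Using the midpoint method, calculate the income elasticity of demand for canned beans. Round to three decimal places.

%ΔQ = (790 − 1104)/[(1104+790)/2] = -314/947 ≈ -0.3316.
%ΔY = (109,823 − 89,000)/[(89,000+109,823)/2] = 20823/99411.5 ≈ 0.2095.
E_I = %ΔQ/%ΔY ≈ -1.583.
E_I < 0: inferior good.

-1.583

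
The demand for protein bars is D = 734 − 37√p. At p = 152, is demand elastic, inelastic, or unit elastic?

At p = 152, D = 277.8334.
dD/dp = −37/(2√p) = −37/(2·12.3288).
Point elasticity E = (dD/dp)·(p/D) = -1.5005 × 152/277.8334 ≈ -0.821.
|E| ≈ 0.821 < 1, so demand is inelastic.

inelastic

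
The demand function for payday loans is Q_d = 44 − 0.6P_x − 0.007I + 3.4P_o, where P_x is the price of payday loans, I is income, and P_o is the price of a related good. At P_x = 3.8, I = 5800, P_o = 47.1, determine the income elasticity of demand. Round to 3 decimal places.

Evaluating quantity at (P_x, I, P_o) gives Q_d = 44 − 0.6(3.8) − 0.007(5800) + 3.4(47.1) = 44 − 2.28 − 40.6 + 160.14 = 161.26.
∂Q_d/∂I = −0.007, so E_I = -0.007·(5800/161.26) ≈ -0.252.
E_I < 0: inferior good.

-0.252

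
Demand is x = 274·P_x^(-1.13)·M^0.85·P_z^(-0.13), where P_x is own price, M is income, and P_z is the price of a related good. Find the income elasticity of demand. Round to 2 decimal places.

For a Cobb–Douglas (constant-elasticity) form x = A·M^α·…, the elasticity with respect to M equals the exponent α at every point.
Here the exponent on M is 0.85, so the income elasticity of demand is 0.85.

0.85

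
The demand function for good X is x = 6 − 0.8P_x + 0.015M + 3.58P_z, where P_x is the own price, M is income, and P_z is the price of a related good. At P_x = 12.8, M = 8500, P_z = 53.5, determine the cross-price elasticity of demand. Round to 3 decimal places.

0.608

Substituting, x = 6 − 0.8(12.8) + 0.015(8500) + 3.58(53.5) = 6 − 10.24 + 127.5 + 191.53 = 314.79.
∂x/∂P_z = +3.58, so E_xy = 3.58·(53.5/314.79) ≈ 0.608.
E_xy > 0: the goods are substitutes.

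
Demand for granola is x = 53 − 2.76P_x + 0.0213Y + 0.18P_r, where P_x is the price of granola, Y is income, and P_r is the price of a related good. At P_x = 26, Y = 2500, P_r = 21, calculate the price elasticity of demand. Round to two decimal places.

-1.88

Substituting, x = 53 − 2.76(26) + 0.0213(2500) + 0.18(21) = 53 − 71.76 + 53.25 + 3.78 = 38.27.
∂x/∂P_x = −2.76, so E_p = (−2.76)·(26/38.27) ≈ -1.88.
|E_p| > 1: demand is elastic.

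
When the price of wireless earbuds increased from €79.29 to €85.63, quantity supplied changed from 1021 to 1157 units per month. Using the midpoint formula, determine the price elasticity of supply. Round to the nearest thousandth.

%ΔQ = (1157 − 1021)/[(1021 + 1157)/2] = 136/1089 ≈ 0.1249.
%ΔP = (85.63 − 79.29)/[(79.29 + 85.63)/2] = 6.34/82.46 ≈ 0.0769.
Arc elasticity E = %ΔQ/%ΔP ≈ 0.1249/0.0769 ≈ 1.624.
|E| > 1: supply is elastic over this range.

1.624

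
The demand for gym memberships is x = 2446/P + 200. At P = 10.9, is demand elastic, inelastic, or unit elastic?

inelastic

At P = 10.9, x = 424.4037.
dx/dP = −2446/P² = −20.5875.
Point elasticity E = (dx/dP)·(P/x) = -20.5875 × 10.9/424.4037 ≈ -0.529.
|E| ≈ 0.529 < 1, so demand is inelastic.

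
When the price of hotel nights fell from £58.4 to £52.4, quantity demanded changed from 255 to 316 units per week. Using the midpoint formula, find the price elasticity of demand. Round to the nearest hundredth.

-1.97

%Δq = (316 − 255)/[(255 + 316)/2] = 61/285.5 ≈ 0.2137.
%ΔP = (52.4 − 58.4)/[(58.4 + 52.4)/2] = -6/55.4 ≈ -0.1083.
Arc elasticity E = %Δq/%ΔP ≈ 0.2137/-0.1083 ≈ -1.97.
|E| > 1: demand is elastic over this range.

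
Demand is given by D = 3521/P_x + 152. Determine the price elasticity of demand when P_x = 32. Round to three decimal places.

At P_x = 32, D = 262.0313.
dD/dP_x = −3521/P_x² = −3.4385.
Point elasticity E = (dD/dP_x)·(P_x/D) = -3.4385 × 32/262.0313 ≈ -0.420.
|E| < 1, so demand is inelastic at this price.

-0.420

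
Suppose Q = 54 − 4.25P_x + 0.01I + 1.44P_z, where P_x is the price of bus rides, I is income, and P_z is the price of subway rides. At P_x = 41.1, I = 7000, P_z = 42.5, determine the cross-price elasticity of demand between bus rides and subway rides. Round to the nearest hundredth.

First evaluate Q: 54 − 4.25(41.1) + 0.01(7000) + 1.44(42.5) = 54 − 174.675 + 70 + 61.2 = 10.525.
∂Q/∂P_z = +1.44, so E_xy = 1.44·(42.5/10.525) ≈ 5.81.
E_xy > 0: the goods are substitutes.

5.81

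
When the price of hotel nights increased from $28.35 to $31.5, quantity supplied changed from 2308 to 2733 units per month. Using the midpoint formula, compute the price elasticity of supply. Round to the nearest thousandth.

1.602

%ΔQ = (2733 − 2308)/[(2308 + 2733)/2] = 425/2520.5 ≈ 0.1686.
%Δp = (31.5 − 28.35)/[(28.35 + 31.5)/2] = 3.15/29.925 ≈ 0.1053.
Arc elasticity E = %ΔQ/%Δp ≈ 0.1686/0.1053 ≈ 1.602.
|E| > 1: supply is elastic over this range.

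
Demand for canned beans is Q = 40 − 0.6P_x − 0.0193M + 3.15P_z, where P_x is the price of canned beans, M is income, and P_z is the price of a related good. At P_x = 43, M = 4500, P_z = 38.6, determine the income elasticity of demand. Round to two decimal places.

Q = 40 − 0.6(43) − 0.0193(4500) + 3.15(38.6) = 40 − 25.8 − 86.85 + 121.59 = 48.94.
∂Q/∂M = −0.0193, so E_I = -0.0193·(4500/48.94) ≈ -1.77.
E_I < 0: inferior good.

-1.77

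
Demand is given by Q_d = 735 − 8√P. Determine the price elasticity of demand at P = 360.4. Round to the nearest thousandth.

-0.130

At P = 360.4, Q_d = 583.1264.
dQ_d/dP = −8/(2√P) = −8/(2·18.9842).
Point elasticity E = (dQ_d/dP)·(P/Q_d) = -0.2107 × 360.4/583.1264 ≈ -0.130.
|E| < 1, so demand is inelastic at this price.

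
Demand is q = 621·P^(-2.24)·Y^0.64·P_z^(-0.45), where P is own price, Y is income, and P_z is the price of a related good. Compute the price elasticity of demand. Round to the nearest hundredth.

For a Cobb–Douglas (constant-elasticity) form q = A·P^α·…, the elasticity with respect to P equals the exponent α at every point.
Here the exponent on P is -2.24, so the price elasticity of demand is -2.24.

-2.24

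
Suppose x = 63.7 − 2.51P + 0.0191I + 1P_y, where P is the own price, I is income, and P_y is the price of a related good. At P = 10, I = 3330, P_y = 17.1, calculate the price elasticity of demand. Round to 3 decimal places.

x = 63.7 − 2.51(10) + 0.0191(3330) + 1(17.1) = 63.7 − 25.1 + 63.603 + 17.1 = 119.303.
∂x/∂P = −2.51, so E_p = (−2.51)·(10/119.303) ≈ -0.210.
|E_p| < 1: demand is inelastic.

-0.210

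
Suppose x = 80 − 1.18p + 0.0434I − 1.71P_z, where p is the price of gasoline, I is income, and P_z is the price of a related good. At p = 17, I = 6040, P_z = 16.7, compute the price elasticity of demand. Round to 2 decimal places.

First evaluate x: 80 − 1.18(17) + 0.0434(6040) − 1.71(16.7) = 80 − 20.06 + 262.136 − 28.557 = 293.519.
∂x/∂p = −1.18, so E_p = (−1.18)·(17/293.519) ≈ -0.07.
|E_p| < 1: demand is inelastic.

-0.07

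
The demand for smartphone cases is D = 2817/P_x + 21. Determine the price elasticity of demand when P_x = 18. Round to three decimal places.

-0.882

At P_x = 18, D = 177.5.
dD/dP_x = −2817/P_x² = −8.6944.
Point elasticity E = (dD/dP_x)·(P_x/D) = -8.6944 × 18/177.5 ≈ -0.882.
|E| < 1, so demand is inelastic at this price.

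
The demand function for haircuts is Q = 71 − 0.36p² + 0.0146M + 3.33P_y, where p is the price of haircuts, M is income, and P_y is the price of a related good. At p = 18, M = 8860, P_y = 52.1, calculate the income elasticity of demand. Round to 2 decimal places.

Evaluating quantity at (p, M, P_y) gives Q = 71 − 0.36(18)² + 0.0146(8860) + 3.33(52.1) = 71 − 116.64 + 129.356 + 173.493 = 257.209.
∂Q/∂M = +0.0146, so E_I = 0.0146·(8860/257.209) ≈ 0.50.
E_I ∈ (0,1): normal good (necessity).

0.50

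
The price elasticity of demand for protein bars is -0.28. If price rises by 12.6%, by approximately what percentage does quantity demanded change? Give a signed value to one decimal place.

-3.5

%ΔQ ≈ E × %ΔP = (-0.28) × (12.6%) ≈ -3.5%.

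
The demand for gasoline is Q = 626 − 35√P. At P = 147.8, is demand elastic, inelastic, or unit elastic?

At P = 147.8, Q = 200.4944.
dQ/dP = −35/(2√P) = −35/(2·12.1573).
Point elasticity E = (dQ/dP)·(P/Q) = -1.4395 × 147.8/200.4944 ≈ -1.061.
|E| ≈ 1.061 > 1, so demand is elastic.

elastic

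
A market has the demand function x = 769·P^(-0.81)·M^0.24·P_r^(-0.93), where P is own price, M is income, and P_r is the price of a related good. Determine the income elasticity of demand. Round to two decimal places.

0.24

For a Cobb–Douglas (constant-elasticity) form x = A·M^α·…, the elasticity with respect to M equals the exponent α at every point.
Here the exponent on M is 0.24, so the income elasticity of demand is 0.24.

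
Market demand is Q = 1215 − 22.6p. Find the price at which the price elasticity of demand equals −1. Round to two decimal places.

For linear demand Q = a − bp, E = −bp/(a − bp). |E| = 1 ⇒ bp = a − bp ⇒ p = a/(2b).
p = 1215/(2·22.6) ≈ 26.88.

26.88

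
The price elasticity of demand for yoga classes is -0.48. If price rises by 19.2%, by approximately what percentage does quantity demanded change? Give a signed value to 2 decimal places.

-9.22

%ΔQ ≈ E × %ΔP = (-0.48) × (19.2%) ≈ -9.22%.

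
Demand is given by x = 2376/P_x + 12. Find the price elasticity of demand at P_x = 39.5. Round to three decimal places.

At P_x = 39.5, x = 72.1519.
dx/dP_x = −2376/P_x² = −1.5228.
Point elasticity E = (dx/dP_x)·(P_x/x) = -1.5228 × 39.5/72.1519 ≈ -0.834.
|E| < 1, so demand is inelastic at this price.

-0.834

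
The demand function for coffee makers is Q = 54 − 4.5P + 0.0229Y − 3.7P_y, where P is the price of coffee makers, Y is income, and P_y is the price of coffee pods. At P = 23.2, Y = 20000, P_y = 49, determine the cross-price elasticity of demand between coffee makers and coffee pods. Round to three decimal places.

-0.801

At the given point, Q = 54 − 4.5(23.2) + 0.0229(20000) − 3.7(49) = 54 − 104.4 + 458 − 181.3 = 226.3.
∂Q/∂P_y = −3.7, so E_xy = -3.7·(49/226.3) ≈ -0.801.
E_xy < 0: the goods are complements.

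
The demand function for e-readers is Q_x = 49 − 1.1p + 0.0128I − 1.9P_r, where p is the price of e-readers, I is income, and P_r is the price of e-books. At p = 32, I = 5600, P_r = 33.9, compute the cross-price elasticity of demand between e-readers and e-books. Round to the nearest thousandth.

-3.057

At the given point, Q_x = 49 − 1.1(32) + 0.0128(5600) − 1.9(33.9) = 49 − 35.2 + 71.68 − 64.41 = 21.07.
∂Q_x/∂P_r = −1.9, so E_xy = -1.9·(33.9/21.07) ≈ -3.057.
E_xy < 0: the goods are complements.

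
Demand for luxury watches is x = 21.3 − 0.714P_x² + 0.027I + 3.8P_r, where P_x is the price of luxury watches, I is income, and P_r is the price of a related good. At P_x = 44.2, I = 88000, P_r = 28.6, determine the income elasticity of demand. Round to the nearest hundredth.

At the given point, x = 21.3 − 0.714(44.2)² + 0.027(88000) + 3.8(28.6) = 21.3 − 1394.899 + 2376 + 108.68 = 1111.081.
∂x/∂I = +0.027, so E_I = 0.027·(88000/1111.081) ≈ 2.14.
E_I > 1: normal good (luxury).

2.14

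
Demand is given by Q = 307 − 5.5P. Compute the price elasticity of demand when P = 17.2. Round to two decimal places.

-0.45

At P = 17.2, Q = 212.4.
dQ/dP = −5.5.
Point elasticity E = (dQ/dP)·(P/Q) = -5.5 × 17.2/212.4 ≈ -0.45.
|E| < 1, so demand is inelastic at this price.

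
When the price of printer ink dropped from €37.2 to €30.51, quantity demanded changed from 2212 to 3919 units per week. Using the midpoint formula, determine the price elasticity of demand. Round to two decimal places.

-2.82

%ΔQ = (3919 − 2212)/[(2212 + 3919)/2] = 1707/3065.5 ≈ 0.5568.
%ΔP = (30.51 − 37.2)/[(37.2 + 30.51)/2] = -6.69/33.855 ≈ -0.1976.
Arc elasticity E = %ΔQ/%ΔP ≈ 0.5568/-0.1976 ≈ -2.82.
|E| > 1: demand is elastic over this range.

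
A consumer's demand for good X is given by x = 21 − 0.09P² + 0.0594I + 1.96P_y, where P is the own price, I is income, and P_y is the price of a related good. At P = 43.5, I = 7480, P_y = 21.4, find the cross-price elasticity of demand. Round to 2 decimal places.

0.12

Substituting, x = 21 − 0.09(43.5)² + 0.0594(7480) + 1.96(21.4) = 21 − 170.3025 + 444.312 + 41.944 = 336.9535.
∂x/∂P_y = +1.96, so E_xy = 1.96·(21.4/336.9535) ≈ 0.12.
E_xy > 0: the goods are substitutes.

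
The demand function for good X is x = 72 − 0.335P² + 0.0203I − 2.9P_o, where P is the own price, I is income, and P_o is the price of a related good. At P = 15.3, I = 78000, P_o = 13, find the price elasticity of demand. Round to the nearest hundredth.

-0.10

x = 72 − 0.335(15.3)² + 0.0203(78000) − 2.9(13) = 72 − 78.4202 + 1583.4 − 37.7 = 1539.2799.
∂x/∂P = −2·0.335·P = -10.251, so E_p = -10.251·(15.3/1539.2799) ≈ -0.10.
|E_p| < 1: demand is inelastic.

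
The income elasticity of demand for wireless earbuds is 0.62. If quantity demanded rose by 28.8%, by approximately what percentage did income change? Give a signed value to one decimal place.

%ΔQ ≈ E × %ΔI ⇒ %ΔI = %ΔQ / E = (28.8%)/(0.62) ≈ 46.5%.

46.5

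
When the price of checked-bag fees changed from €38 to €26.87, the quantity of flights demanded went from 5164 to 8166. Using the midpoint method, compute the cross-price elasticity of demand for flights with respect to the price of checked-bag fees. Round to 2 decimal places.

%ΔQ_x = (8166 − 5164)/[(5164+8166)/2] = 3002/6665 ≈ 0.4504.
%ΔP_y = (26.87 − 38)/[(38+26.87)/2] ≈ -0.3431.
E_xy = 0.4504/-0.3431 ≈ -1.31.
E_xy < 0, so flights and checked-bag fees are complements.

-1.31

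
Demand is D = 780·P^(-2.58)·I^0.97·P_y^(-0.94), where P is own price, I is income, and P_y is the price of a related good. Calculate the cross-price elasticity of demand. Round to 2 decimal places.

-0.94

For a Cobb–Douglas (constant-elasticity) form D = A·P_y^α·…, the elasticity with respect to P_y equals the exponent α at every point.
Here the exponent on P_y is -0.94, so the cross-price elasticity of demand is -0.94.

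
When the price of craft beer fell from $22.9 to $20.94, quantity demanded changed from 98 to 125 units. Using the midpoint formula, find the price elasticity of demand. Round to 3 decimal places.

%Δq = (125 − 98)/[(98 + 125)/2] = 27/111.5 ≈ 0.2422.
%Δp = (20.94 − 22.9)/[(22.9 + 20.94)/2] = -1.96/21.92 ≈ -0.0894.
Arc elasticity E = %Δq/%Δp ≈ 0.2422/-0.0894 ≈ -2.708.
|E| > 1: demand is elastic over this range.

-2.708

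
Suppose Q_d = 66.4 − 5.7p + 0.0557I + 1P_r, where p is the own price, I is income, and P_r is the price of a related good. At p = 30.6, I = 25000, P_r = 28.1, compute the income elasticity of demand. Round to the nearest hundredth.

Evaluating quantity at (p, I, P_r) gives Q_d = 66.4 − 5.7(30.6) + 0.0557(25000) + 1(28.1) = 66.4 − 174.42 + 1392.5 + 28.1 = 1312.58.
∂Q_d/∂I = +0.0557, so E_I = 0.0557·(25000/1312.58) ≈ 1.06.
E_I > 1: normal good (luxury).

1.06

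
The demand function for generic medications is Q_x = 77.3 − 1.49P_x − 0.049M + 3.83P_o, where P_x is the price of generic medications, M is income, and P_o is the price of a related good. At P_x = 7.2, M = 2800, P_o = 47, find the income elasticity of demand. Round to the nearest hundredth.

-1.25

First evaluate Q_x: 77.3 − 1.49(7.2) − 0.049(2800) + 3.83(47) = 77.3 − 10.728 − 137.2 + 180.01 = 109.382.
∂Q_x/∂M = −0.049, so E_I = -0.049·(2800/109.382) ≈ -1.25.
E_I < 0: inferior good.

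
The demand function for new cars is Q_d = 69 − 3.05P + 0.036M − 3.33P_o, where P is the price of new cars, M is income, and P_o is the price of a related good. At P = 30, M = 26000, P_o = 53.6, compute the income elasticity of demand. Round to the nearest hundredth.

1.27

At the given point, Q_d = 69 − 3.05(30) + 0.036(26000) − 3.33(53.6) = 69 − 91.5 + 936 − 178.488 = 735.012.
∂Q_d/∂M = +0.036, so E_I = 0.036·(26000/735.012) ≈ 1.27.
E_I > 1: normal good (luxury).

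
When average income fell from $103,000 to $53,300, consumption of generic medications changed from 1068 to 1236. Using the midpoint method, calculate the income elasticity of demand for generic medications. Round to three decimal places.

%ΔQ = (1236 − 1068)/[(1068+1236)/2] = 168/1152 ≈ 0.1458.
%ΔM = (53,300 − 103,000)/[(103,000+53,300)/2] = -49700/78150 ≈ -0.6360.
E_I = %ΔQ/%ΔM ≈ -0.229.
E_I < 0: inferior good.

-0.229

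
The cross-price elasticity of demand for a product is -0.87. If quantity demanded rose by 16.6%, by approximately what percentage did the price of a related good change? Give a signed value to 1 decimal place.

-19.1

%ΔQ ≈ E × %ΔP_y ⇒ %ΔP_y = %ΔQ / E = (16.6%)/(-0.87) ≈ -19.1%.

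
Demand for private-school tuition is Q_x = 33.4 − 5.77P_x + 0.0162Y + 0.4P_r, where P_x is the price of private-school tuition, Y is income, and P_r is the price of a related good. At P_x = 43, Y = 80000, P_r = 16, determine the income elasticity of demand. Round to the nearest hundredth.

Evaluating quantity at (P_x, Y, P_r) gives Q_x = 33.4 − 5.77(43) + 0.0162(80000) + 0.4(16) = 33.4 − 248.11 + 1296 + 6.4 = 1087.69.
∂Q_x/∂Y = +0.0162, so E_I = 0.0162·(80000/1087.69) ≈ 1.19.
E_I > 1: normal good (luxury).

1.19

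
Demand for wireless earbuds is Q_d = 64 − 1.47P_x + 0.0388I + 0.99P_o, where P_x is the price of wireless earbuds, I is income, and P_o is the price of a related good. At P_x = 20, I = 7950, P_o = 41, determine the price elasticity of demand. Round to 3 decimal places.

First evaluate Q_d: 64 − 1.47(20) + 0.0388(7950) + 0.99(41) = 64 − 29.4 + 308.46 + 40.59 = 383.65.
∂Q_d/∂P_x = −1.47, so E_p = (−1.47)·(20/383.65) ≈ -0.077.
|E_p| < 1: demand is inelastic.

-0.077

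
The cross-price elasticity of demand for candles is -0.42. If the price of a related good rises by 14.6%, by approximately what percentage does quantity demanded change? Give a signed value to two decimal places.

-6.13

%ΔQ ≈ E × %ΔP_y = (-0.42) × (14.6%) ≈ -6.13%.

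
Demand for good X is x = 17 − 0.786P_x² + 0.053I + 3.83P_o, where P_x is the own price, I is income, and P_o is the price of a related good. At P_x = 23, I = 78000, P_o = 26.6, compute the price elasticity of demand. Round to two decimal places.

Evaluating quantity at (P_x, I, P_o) gives x = 17 − 0.786(23)² + 0.053(78000) + 3.83(26.6) = 17 − 415.794 + 4134 + 101.878 = 3837.084.
∂x/∂P_x = −2·0.786·P_x = -36.156, so E_p = -36.156·(23/3837.084) ≈ -0.22.
|E_p| < 1: demand is inelastic.

-0.22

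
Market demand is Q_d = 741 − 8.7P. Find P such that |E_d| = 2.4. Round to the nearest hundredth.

60.12

Set −bP/(a − bP) = −2.4 ⇒ bP = 2.4(a − bP) ⇒ bP(1+2.4) = 2.4·a.
P = 2.4·741/(8.7·3.4) ≈ 60.12.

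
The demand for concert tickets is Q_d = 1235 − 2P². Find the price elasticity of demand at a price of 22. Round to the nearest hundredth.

At P = 22, Q_d = 267.
dQ_d/dP = −2·2·P = −88.
Point elasticity E = (dQ_d/dP)·(P/Q_d) = -88 × 22/267 ≈ -7.25.
|E| > 1, so demand is elastic at this price.

-7.25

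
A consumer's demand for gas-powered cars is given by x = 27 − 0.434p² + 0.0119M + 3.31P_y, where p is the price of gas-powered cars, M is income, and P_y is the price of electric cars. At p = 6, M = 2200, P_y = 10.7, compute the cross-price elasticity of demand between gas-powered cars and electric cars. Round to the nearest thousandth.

0.485

First evaluate x: 27 − 0.434(6)² + 0.0119(2200) + 3.31(10.7) = 27 − 15.624 + 26.18 + 35.417 = 72.973.
∂x/∂P_y = +3.31, so E_xy = 3.31·(10.7/72.973) ≈ 0.485.
E_xy > 0: the goods are substitutes.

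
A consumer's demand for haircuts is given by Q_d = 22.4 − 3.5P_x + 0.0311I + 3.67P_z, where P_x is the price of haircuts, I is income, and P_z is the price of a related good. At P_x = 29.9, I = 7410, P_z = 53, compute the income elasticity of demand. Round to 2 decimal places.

0.67

Evaluating quantity at (P_x, I, P_z) gives Q_d = 22.4 − 3.5(29.9) + 0.0311(7410) + 3.67(53) = 22.4 − 104.65 + 230.451 + 194.51 = 342.711.
∂Q_d/∂I = +0.0311, so E_I = 0.0311·(7410/342.711) ≈ 0.67.
E_I ∈ (0,1): normal good (necessity).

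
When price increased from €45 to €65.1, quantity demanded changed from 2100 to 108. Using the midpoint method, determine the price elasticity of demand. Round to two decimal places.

%ΔQ = (108 − 2100)/[(2100 + 108)/2] = -1992/1104 ≈ -1.8043.
%ΔP = (65.1 − 45)/[(45 + 65.1)/2] = 20.1/55.05 ≈ 0.3651.
Arc elasticity E = %ΔQ/%ΔP ≈ -1.8043/0.3651 ≈ -4.94.
|E| > 1: demand is elastic over this range.

-4.94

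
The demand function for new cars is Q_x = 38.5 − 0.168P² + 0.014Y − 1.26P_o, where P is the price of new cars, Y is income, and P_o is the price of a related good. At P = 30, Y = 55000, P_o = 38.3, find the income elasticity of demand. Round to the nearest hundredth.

Substituting, Q_x = 38.5 − 0.168(30)² + 0.014(55000) − 1.26(38.3) = 38.5 − 151.2 + 770 − 48.258 = 609.042.
∂Q_x/∂Y = +0.014, so E_I = 0.014·(55000/609.042) ≈ 1.26.
E_I > 1: normal good (luxury).

1.26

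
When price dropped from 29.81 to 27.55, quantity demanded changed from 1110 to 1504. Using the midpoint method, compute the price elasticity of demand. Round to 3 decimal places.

-3.826

%Δq = (1504 − 1110)/[(1110 + 1504)/2] = 394/1307 ≈ 0.3015.
%Δp = (27.55 − 29.81)/[(29.81 + 27.55)/2] = -2.26/28.68 ≈ -0.0788.
Arc elasticity E = %Δq/%Δp ≈ 0.3015/-0.0788 ≈ -3.826.
|E| > 1: demand is elastic over this range.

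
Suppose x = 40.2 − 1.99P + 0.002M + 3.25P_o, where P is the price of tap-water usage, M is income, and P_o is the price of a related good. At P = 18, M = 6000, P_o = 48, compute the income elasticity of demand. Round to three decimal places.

x = 40.2 − 1.99(18) + 0.002(6000) + 3.25(48) = 40.2 − 35.82 + 12 + 156 = 172.38.
∂x/∂M = +0.002, so E_I = 0.002·(6000/172.38) ≈ 0.070.
E_I ∈ (0,1): normal good (necessity).

0.070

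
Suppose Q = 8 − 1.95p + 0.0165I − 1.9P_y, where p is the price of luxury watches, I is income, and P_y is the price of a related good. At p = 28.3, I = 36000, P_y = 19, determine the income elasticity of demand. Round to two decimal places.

1.16

At the given point, Q = 8 − 1.95(28.3) + 0.0165(36000) − 1.9(19) = 8 − 55.185 + 594 − 36.1 = 510.715.
∂Q/∂I = +0.0165, so E_I = 0.0165·(36000/510.715) ≈ 1.16.
E_I > 1: normal good (luxury).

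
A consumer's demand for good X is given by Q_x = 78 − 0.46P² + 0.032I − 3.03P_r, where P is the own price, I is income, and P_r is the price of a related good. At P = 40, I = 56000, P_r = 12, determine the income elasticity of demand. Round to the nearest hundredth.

Evaluating quantity at (P, I, P_r) gives Q_x = 78 − 0.46(40)² + 0.032(56000) − 3.03(12) = 78 − 736 + 1792 − 36.36 = 1097.64.
∂Q_x/∂I = +0.032, so E_I = 0.032·(56000/1097.64) ≈ 1.63.
E_I > 1: normal good (luxury).

1.63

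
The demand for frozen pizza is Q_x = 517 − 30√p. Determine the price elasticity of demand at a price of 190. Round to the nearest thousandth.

At p = 190, Q_x = 103.4785.
dQ_x/dp = −30/(2√p) = −30/(2·13.784).
Point elasticity E = (dQ_x/dp)·(p/Q_x) = -1.0882 × 190/103.4785 ≈ -1.998.
|E| > 1, so demand is elastic at this price.

-1.998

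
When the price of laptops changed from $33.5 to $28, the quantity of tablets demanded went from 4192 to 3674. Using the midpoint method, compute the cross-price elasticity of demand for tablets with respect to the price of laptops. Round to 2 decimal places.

0.74

%ΔQ_x = (3674 − 4192)/[(4192+3674)/2] = -518/3933 ≈ -0.1317.
%ΔP_y = (28 − 33.5)/[(33.5+28)/2] ≈ -0.1789.
E_xy = -0.1317/-0.1789 ≈ 0.74.
E_xy > 0, so tablets and laptops are substitutes.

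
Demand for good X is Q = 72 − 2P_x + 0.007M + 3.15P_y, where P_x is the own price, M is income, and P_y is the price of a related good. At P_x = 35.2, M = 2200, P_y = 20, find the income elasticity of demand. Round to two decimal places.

0.19

Substituting, Q = 72 − 2(35.2) + 0.007(2200) + 3.15(20) = 72 − 70.4 + 15.4 + 63 = 80.
∂Q/∂M = +0.007, so E_I = 0.007·(2200/80) ≈ 0.19.
E_I ∈ (0,1): normal good (necessity).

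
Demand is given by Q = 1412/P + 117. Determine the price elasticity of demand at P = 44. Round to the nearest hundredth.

-0.22

At P = 44, Q = 149.0909.
dQ/dP = −1412/P² = −0.7293.
Point elasticity E = (dQ/dP)·(P/Q) = -0.7293 × 44/149.0909 ≈ -0.22.
|E| < 1, so demand is inelastic at this price.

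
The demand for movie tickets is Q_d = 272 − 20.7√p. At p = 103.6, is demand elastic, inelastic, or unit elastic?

At p = 103.6, Q_d = 61.3069.
dQ_d/dp = −20.7/(2√p) = −20.7/(2·10.1784).
Point elasticity E = (dQ_d/dp)·(p/Q_d) = -1.0169 × 103.6/61.3069 ≈ -1.718.
|E| ≈ 1.718 > 1, so demand is elastic.

elastic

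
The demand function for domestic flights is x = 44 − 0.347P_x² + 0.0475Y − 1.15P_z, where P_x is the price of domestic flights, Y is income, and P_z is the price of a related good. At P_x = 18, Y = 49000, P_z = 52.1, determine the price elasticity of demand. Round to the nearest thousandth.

At the given point, x = 44 − 0.347(18)² + 0.0475(49000) − 1.15(52.1) = 44 − 112.428 + 2327.5 − 59.915 = 2199.157.
∂x/∂P_x = −2·0.347·P_x = -12.492, so E_p = -12.492·(18/2199.157) ≈ -0.102.
|E_p| < 1: demand is inelastic.

-0.102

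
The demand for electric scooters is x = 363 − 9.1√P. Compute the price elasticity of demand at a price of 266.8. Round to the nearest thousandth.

At P = 266.8, x = 214.3605.
dx/dP = −9.1/(2√P) = −9.1/(2·16.334).
Point elasticity E = (dx/dP)·(P/x) = -0.2786 × 266.8/214.3605 ≈ -0.347.
|E| < 1, so demand is inelastic at this price.

-0.347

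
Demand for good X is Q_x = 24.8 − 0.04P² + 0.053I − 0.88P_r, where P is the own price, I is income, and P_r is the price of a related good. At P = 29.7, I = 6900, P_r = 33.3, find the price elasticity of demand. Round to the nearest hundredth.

-0.22

First evaluate Q_x: 24.8 − 0.04(29.7)² + 0.053(6900) − 0.88(33.3) = 24.8 − 35.2836 + 365.7 − 29.304 = 325.9124.
∂Q_x/∂P = −2·0.04·P = -2.376, so E_p = -2.376·(29.7/325.9124) ≈ -0.22.
|E_p| < 1: demand is inelastic.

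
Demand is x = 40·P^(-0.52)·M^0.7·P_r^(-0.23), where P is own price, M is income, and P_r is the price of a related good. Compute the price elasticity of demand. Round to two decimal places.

-0.52

For a Cobb–Douglas (constant-elasticity) form x = A·P^α·…, the elasticity with respect to P equals the exponent α at every point.
Here the exponent on P is -0.52, so the price elasticity of demand is -0.52.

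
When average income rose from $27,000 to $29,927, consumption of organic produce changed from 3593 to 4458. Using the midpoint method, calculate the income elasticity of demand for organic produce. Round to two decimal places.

%ΔQ = (4458 − 3593)/[(3593+4458)/2] = 865/4025.5 ≈ 0.2149.
%ΔI = (29,927 − 27,000)/[(27,000+29,927)/2] = 2927/28463.5 ≈ 0.1028.
E_I = %ΔQ/%ΔI ≈ 2.09.
E_I > 1: normal good (luxury).

2.09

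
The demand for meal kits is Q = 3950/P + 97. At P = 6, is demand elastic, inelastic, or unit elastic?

At P = 6, Q = 755.3333.
dQ/dP = −3950/P² = −109.7222.
Point elasticity E = (dQ/dP)·(P/Q) = -109.7222 × 6/755.3333 ≈ -0.872.
|E| ≈ 0.872 < 1, so demand is inelastic.

inelastic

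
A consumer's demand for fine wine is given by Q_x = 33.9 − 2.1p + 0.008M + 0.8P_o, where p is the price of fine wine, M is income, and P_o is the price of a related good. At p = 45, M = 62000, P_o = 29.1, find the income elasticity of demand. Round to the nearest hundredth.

1.08

Evaluating quantity at (p, M, P_o) gives Q_x = 33.9 − 2.1(45) + 0.008(62000) + 0.8(29.1) = 33.9 − 94.5 + 496 + 23.28 = 458.68.
∂Q_x/∂M = +0.008, so E_I = 0.008·(62000/458.68) ≈ 1.08.
E_I > 1: normal good (luxury).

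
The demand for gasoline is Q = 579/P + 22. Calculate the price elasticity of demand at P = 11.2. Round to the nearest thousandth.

-0.701

At P = 11.2, Q = 73.6964.
dQ/dP = −579/P² = −4.6158.
Point elasticity E = (dQ/dP)·(P/Q) = -4.6158 × 11.2/73.6964 ≈ -0.701.
|E| < 1, so demand is inelastic at this price.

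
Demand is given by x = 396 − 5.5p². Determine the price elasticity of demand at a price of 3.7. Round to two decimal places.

At p = 3.7, x = 320.705.
dx/dp = −2·5.5·p = −40.7.
Point elasticity E = (dx/dp)·(p/x) = -40.7 × 3.7/320.705 ≈ -0.47.
|E| < 1, so demand is inelastic at this price.

-0.47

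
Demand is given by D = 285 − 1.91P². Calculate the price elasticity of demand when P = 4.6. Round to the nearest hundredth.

-0.33

At P = 4.6, D = 244.5844.
dD/dP = −2·1.91·P = −17.572.
Point elasticity E = (dD/dP)·(P/D) = -17.572 × 4.6/244.5844 ≈ -0.33.
|E| < 1, so demand is inelastic at this price.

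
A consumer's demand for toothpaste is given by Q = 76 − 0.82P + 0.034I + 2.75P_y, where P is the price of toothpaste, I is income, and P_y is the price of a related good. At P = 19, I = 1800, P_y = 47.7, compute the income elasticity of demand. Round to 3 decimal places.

0.242

Evaluating quantity at (P, I, P_y) gives Q = 76 − 0.82(19) + 0.034(1800) + 2.75(47.7) = 76 − 15.58 + 61.2 + 131.175 = 252.795.
∂Q/∂I = +0.034, so E_I = 0.034·(1800/252.795) ≈ 0.242.
E_I ∈ (0,1): normal good (necessity).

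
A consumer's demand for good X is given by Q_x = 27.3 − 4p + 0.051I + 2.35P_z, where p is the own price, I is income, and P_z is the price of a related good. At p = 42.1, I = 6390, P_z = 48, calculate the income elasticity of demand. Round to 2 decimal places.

Evaluating quantity at (p, I, P_z) gives Q_x = 27.3 − 4(42.1) + 0.051(6390) + 2.35(48) = 27.3 − 168.4 + 325.89 + 112.8 = 297.59.
∂Q_x/∂I = +0.051, so E_I = 0.051·(6390/297.59) ≈ 1.10.
E_I > 1: normal good (luxury).

1.10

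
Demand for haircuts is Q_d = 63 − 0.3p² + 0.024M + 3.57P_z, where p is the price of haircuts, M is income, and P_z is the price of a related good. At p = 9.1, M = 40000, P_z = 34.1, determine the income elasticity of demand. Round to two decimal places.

0.86

Evaluating quantity at (p, M, P_z) gives Q_d = 63 − 0.3(9.1)² + 0.024(40000) + 3.57(34.1) = 63 − 24.843 + 960 + 121.737 = 1119.894.
∂Q_d/∂M = +0.024, so E_I = 0.024·(40000/1119.894) ≈ 0.86.
E_I ∈ (0,1): normal good (necessity).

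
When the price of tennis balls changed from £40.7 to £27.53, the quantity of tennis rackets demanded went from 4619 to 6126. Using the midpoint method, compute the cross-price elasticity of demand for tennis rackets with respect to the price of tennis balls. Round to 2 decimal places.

-0.73

%ΔQ_x = (6126 − 4619)/[(4619+6126)/2] = 1507/5372.5 ≈ 0.2805.
%ΔP_y = (27.53 − 40.7)/[(40.7+27.53)/2] ≈ -0.3860.
E_xy = 0.2805/-0.3860 ≈ -0.73.
E_xy < 0, so tennis rackets and tennis balls are complements.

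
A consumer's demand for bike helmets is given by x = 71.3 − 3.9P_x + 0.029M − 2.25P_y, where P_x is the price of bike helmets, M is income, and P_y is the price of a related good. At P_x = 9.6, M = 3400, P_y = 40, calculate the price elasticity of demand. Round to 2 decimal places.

-0.88

At the given point, x = 71.3 − 3.9(9.6) + 0.029(3400) − 2.25(40) = 71.3 − 37.44 + 98.6 − 90 = 42.46.
∂x/∂P_x = −3.9, so E_p = (−3.9)·(9.6/42.46) ≈ -0.88.
|E_p| < 1: demand is inelastic.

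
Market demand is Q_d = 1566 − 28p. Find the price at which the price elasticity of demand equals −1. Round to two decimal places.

For linear demand Q_d = a − bp, E = −bp/(a − bp). |E| = 1 ⇒ bp = a − bp ⇒ p = a/(2b).
p = 1566/(2·28) ≈ 27.96.

27.96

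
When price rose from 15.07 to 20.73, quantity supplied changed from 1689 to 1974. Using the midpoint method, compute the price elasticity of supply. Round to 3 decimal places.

%Δq = (1974 − 1689)/[(1689 + 1974)/2] = 285/1831.5 ≈ 0.1556.
%Δp = (20.73 − 15.07)/[(15.07 + 20.73)/2] = 5.66/17.9 ≈ 0.3162.
Arc elasticity E = %Δq/%Δp ≈ 0.1556/0.3162 ≈ 0.492.
|E| < 1: supply is inelastic over this range.

0.492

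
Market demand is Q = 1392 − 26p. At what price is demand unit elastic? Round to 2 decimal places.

For linear demand Q = a − bp, E = −bp/(a − bp). |E| = 1 ⇒ bp = a − bp ⇒ p = a/(2b).
p = 1392/(2·26) ≈ 26.77.

26.77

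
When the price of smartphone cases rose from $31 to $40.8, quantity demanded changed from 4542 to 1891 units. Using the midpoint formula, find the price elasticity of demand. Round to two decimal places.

-3.02

%ΔQ = (1891 − 4542)/[(4542 + 1891)/2] = -2651/3216.5 ≈ -0.8242.
%ΔP = (40.8 − 31)/[(31 + 40.8)/2] = 9.8/35.9 ≈ 0.2730.
Arc elasticity E = %ΔQ/%ΔP ≈ -0.8242/0.2730 ≈ -3.02.
|E| > 1: demand is elastic over this range.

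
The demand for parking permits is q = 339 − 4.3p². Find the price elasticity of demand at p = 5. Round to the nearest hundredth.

At p = 5, q = 231.5.
dq/dp = −2·4.3·p = −43.
Point elasticity E = (dq/dp)·(p/q) = -43 × 5/231.5 ≈ -0.93.
|E| < 1, so demand is inelastic at this price.

-0.93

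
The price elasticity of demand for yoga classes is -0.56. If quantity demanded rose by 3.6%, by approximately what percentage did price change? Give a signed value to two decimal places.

-6.43

%ΔQ ≈ E × %ΔP ⇒ %ΔP = %ΔQ / E = (3.6%)/(-0.56) ≈ -6.43%.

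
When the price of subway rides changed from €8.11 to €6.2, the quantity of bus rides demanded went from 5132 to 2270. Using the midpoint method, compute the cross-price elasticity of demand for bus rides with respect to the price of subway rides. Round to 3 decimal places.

%ΔQ_x = (2270 − 5132)/[(5132+2270)/2] = -2862/3701 ≈ -0.7733.
%ΔP_y = (6.2 − 8.11)/[(8.11+6.2)/2] ≈ -0.2669.
E_xy = -0.7733/-0.2669 ≈ 2.897.
E_xy > 0, so bus rides and subway rides are substitutes.

2.897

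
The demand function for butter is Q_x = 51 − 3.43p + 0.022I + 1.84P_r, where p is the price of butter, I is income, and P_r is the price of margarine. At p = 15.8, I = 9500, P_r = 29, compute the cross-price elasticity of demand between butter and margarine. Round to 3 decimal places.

Substituting, Q_x = 51 − 3.43(15.8) + 0.022(9500) + 1.84(29) = 51 − 54.194 + 209 + 53.36 = 259.166.
∂Q_x/∂P_r = +1.84, so E_xy = 1.84·(29/259.166) ≈ 0.206.
E_xy > 0: the goods are substitutes.

0.206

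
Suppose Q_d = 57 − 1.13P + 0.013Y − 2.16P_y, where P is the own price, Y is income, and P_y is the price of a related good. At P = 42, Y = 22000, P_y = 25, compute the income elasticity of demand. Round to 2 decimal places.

Evaluating quantity at (P, Y, P_y) gives Q_d = 57 − 1.13(42) + 0.013(22000) − 2.16(25) = 57 − 47.46 + 286 − 54 = 241.54.
∂Q_d/∂Y = +0.013, so E_I = 0.013·(22000/241.54) ≈ 1.18.
E_I > 1: normal good (luxury).

1.18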